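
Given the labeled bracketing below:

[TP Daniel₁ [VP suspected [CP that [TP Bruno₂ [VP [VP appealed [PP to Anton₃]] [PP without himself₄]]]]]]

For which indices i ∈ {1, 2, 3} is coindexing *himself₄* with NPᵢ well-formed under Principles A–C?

{2}

*himself* is an anaphor, so Principle A applies: it must be bound in its binding domain.
Binding domain of *himself₄*: the embedded TP, whose subject is Bruno₂.
*Daniel₁* c-commands the anaphor but is outside its binding domain → cannot satisfy Principle A.
*Bruno₂* c-commands the anaphor within its binding domain → licit binder.
*Anton₃* does not c-command the anaphor → cannot bind it.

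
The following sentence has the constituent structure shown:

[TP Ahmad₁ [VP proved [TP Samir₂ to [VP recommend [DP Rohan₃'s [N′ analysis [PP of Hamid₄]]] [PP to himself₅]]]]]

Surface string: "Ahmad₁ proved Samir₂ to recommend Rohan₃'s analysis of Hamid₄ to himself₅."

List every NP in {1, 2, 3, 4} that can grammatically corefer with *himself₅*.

*himself* is an anaphor, so Principle A applies: it must be bound in its binding domain.
Binding domain of *himself₅*: the embedded TP, whose subject is Samir₂.
*Ahmad₁* c-commands the anaphor but is outside its binding domain → cannot satisfy Principle A.
*Samir₂* c-commands the anaphor within its binding domain → licit binder.
*Rohan₃* does not c-command the anaphor → cannot bind it.
*Hamid₄* does not c-command the anaphor → cannot bind it.

{2}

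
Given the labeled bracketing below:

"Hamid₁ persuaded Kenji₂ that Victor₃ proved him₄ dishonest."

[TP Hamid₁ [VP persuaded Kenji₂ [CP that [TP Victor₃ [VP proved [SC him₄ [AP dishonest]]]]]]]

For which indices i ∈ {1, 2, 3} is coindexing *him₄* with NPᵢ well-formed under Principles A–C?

*him* is a pronoun, so Principle B applies: it must be free in its binding domain.
Binding domain of *him₄*: the embedded TP, whose subject is Victor₃.
*Hamid₁* c-commands the pronoun but from outside its binding domain, and is not c-commanded by it → coindexation permitted.
*Kenji₂* c-commands the pronoun but from outside its binding domain, and is not c-commanded by it → coindexation permitted.
*Victor₃* c-commands the pronoun within its binding domain → coindexation would violate Principle B.

{1, 2}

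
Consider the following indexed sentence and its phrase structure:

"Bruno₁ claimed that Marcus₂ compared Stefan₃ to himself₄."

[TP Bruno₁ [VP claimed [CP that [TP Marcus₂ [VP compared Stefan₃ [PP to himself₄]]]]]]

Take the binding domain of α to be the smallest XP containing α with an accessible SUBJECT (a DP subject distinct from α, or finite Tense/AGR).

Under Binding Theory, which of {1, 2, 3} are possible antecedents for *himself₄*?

*himself* is an anaphor, so Principle A applies: it must be bound in its binding domain.
Binding domain of *himself₄*: the embedded TP, whose subject is Marcus₂.
*Bruno₁* c-commands the anaphor but is outside its binding domain → cannot satisfy Principle A.
*Marcus₂* c-commands the anaphor within its binding domain → licit binder.
*Stefan₃* c-commands the anaphor within its binding domain → licit binder.

{2, 3}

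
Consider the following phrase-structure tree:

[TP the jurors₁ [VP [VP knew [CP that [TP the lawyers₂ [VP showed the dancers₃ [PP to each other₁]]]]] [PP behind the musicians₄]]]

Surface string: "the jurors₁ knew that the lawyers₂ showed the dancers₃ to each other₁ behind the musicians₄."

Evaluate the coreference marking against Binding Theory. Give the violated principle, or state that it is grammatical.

Principle A

The two coindexed NPs are *the jurors₁* and *each other₁*.
*each other₁* is an anaphor. Principle A requires it to be bound within its binding domain — the embedded TP, whose subject is the lawyers₂.
Within that domain it is c-commanded by *the lawyers₂*, *the dancers₃*, none of which share its index.
*the jurors₁* does c-command the anaphor, but from outside its binding domain.
The anaphor is unbound in its domain → Principle A violation.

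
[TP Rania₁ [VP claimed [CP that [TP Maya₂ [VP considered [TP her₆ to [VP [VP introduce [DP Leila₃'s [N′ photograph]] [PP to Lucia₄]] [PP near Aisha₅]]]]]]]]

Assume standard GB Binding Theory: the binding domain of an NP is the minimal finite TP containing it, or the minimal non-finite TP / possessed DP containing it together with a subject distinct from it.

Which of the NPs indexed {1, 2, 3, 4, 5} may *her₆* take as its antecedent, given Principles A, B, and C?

*her* is a pronoun, so Principle B applies: it must be free in its binding domain.
Binding domain of *her₆*: the embedded TP, whose subject is Maya₂.
*Rania₁* c-commands the pronoun but from outside its binding domain, and is not c-commanded by it → coindexation permitted.
*Maya₂* c-commands the pronoun within its binding domain → coindexation would violate Principle B.
*Leila₃*: the pronoun c-commands this R-expression → coindexation would violate Principle C on *Leila₃*.
*Lucia₄*: the pronoun c-commands this R-expression → coindexation would violate Principle C on *Lucia₄*.
*Aisha₅*: the pronoun c-commands this R-expression → coindexation would violate Principle C on *Aisha₅*.

{1}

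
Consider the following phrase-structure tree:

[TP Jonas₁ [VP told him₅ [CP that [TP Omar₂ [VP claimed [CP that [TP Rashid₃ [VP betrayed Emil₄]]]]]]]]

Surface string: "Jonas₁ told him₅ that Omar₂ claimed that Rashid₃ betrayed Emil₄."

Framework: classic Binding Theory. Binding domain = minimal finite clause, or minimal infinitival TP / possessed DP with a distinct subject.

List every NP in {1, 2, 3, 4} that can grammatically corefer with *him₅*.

*him* is a pronoun, so Principle B applies: it must be free in its binding domain.
Binding domain of *him₅*: the matrix TP, whose subject is Jonas₁.
*Jonas₁* c-commands the pronoun within its binding domain → coindexation would violate Principle B.
*Omar₂*: the pronoun c-commands this R-expression → coindexation would violate Principle C on *Omar₂*.
*Rashid₃*: the pronoun c-commands this R-expression → coindexation would violate Principle C on *Rashid₃*.
*Emil₄*: the pronoun c-commands this R-expression → coindexation would violate Principle C on *Emil₄*.

none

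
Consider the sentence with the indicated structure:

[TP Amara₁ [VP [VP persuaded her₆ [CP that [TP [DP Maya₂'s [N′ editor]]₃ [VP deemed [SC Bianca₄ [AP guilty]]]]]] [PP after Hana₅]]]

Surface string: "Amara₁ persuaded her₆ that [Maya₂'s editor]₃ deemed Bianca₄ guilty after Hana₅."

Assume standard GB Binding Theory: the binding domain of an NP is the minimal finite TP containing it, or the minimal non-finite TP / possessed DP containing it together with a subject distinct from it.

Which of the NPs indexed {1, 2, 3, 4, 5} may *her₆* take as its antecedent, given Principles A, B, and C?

*her* is a pronoun, so Principle B applies: it must be free in its binding domain.
Binding domain of *her₆*: the matrix TP, whose subject is Amara₁.
*Amara₁* c-commands the pronoun within its binding domain → coindexation would violate Principle B.
*Maya₂*: the pronoun c-commands this R-expression → coindexation would violate Principle C on *Maya₂*.
*[Maya₂'s editor]₃*: the pronoun c-commands this R-expression → coindexation would violate Principle C on *[Maya₂'s editor]₃*.
*Bianca₄*: the pronoun c-commands this R-expression → coindexation would violate Principle C on *Bianca₄*.
*Hana₅* and the pronoun do not c-command one another → neither Principle B nor Principle C is at stake; coindexation permitted.

{5}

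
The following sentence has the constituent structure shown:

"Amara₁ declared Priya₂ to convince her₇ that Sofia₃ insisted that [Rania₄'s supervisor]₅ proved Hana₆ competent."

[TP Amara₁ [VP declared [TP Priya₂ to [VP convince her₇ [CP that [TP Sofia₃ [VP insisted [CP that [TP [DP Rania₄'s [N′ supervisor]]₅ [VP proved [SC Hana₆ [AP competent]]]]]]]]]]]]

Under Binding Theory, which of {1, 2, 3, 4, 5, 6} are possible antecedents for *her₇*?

*her* is a pronoun, so Principle B applies: it must be free in its binding domain.
Binding domain of *her₇*: the embedded TP, whose subject is Priya₂.
*Amara₁* c-commands the pronoun but from outside its binding domain, and is not c-commanded by it → coindexation permitted.
*Priya₂* c-commands the pronoun within its binding domain → coindexation would violate Principle B.
*Sofia₃*: the pronoun c-commands this R-expression → coindexation would violate Principle C on *Sofia₃*.
*Rania₄*: the pronoun c-commands this R-expression → coindexation would violate Principle C on *Rania₄*.
*[Rania₄'s supervisor]₅*: the pronoun c-commands this R-expression → coindexation would violate Principle C on *[Rania₄'s supervisor]₅*.
*Hana₆*: the pronoun c-commands this R-expression → coindexation would violate Principle C on *Hana₆*.

{1}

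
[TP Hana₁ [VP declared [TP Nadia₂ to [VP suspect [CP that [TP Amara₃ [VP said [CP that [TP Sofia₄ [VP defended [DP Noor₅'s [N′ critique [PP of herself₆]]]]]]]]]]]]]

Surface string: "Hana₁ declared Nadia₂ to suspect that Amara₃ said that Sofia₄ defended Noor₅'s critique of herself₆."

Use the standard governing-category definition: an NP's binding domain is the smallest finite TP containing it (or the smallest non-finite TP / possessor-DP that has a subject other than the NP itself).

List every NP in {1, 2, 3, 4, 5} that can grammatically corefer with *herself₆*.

{5}

*herself* is an anaphor, so Principle A applies: it must be bound in its binding domain.
Binding domain of *herself₆*: the possessed DP, whose subject is Noor₅.
*Hana₁* c-commands the anaphor but is outside its binding domain → cannot satisfy Principle A.
*Nadia₂* c-commands the anaphor but is outside its binding domain → cannot satisfy Principle A.
*Amara₃* c-commands the anaphor but is outside its binding domain → cannot satisfy Principle A.
*Sofia₄* c-commands the anaphor but is outside its binding domain → cannot satisfy Principle A.
*Noor₅* c-commands the anaphor within its binding domain → licit binder.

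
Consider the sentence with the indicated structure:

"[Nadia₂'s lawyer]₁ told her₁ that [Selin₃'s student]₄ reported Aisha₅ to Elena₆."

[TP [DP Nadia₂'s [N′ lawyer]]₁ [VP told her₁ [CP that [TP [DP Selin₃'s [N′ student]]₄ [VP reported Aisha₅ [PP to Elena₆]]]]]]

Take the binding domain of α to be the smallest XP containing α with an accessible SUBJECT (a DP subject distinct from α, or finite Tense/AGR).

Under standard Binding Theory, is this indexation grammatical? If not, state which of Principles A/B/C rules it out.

Principle B

The two coindexed NPs are *[Nadia₂'s lawyer]₁* and *her₁*.
*her₁* is a pronoun. Its binding domain is the matrix TP, whose subject is [Nadia₂'s lawyer]₁.
*[Nadia₂'s lawyer]₁* c-commands it within that domain and carries the same index.
The pronoun is locally bound → Principle B violation.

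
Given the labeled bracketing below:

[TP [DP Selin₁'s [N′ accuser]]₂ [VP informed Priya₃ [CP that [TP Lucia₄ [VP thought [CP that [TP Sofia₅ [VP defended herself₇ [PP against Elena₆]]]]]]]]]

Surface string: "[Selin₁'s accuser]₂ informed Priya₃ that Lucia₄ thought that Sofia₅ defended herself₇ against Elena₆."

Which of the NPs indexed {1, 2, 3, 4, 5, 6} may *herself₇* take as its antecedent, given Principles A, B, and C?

*herself* is an anaphor, so Principle A applies: it must be bound in its binding domain.
Binding domain of *herself₇*: the embedded TP, whose subject is Sofia₅.
*Selin₁* does not c-command the anaphor → cannot bind it.
*[Selin₁'s accuser]₂* c-commands the anaphor but is outside its binding domain → cannot satisfy Principle A.
*Priya₃* c-commands the anaphor but is outside its binding domain → cannot satisfy Principle A.
*Lucia₄* c-commands the anaphor but is outside its binding domain → cannot satisfy Principle A.
*Sofia₅* c-commands the anaphor within its binding domain → licit binder.
*Elena₆* does not c-command the anaphor → cannot bind it.

{5}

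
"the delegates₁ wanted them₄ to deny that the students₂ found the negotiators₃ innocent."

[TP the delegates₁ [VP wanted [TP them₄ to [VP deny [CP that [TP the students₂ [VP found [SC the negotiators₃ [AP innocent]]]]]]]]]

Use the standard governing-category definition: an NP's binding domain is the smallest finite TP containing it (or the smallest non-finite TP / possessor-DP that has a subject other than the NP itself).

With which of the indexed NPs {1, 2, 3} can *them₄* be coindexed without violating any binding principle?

*them* is a pronoun, so Principle B applies: it must be free in its binding domain.
Binding domain of *them₄*: the matrix TP, whose subject is the delegates₁.
*the delegates₁* c-commands the pronoun within its binding domain → coindexation would violate Principle B.
*the students₂*: the pronoun c-commands this R-expression → coindexation would violate Principle C on *the students₂*.
*the negotiators₃*: the pronoun c-commands this R-expression → coindexation would violate Principle C on *the negotiators₃*.

none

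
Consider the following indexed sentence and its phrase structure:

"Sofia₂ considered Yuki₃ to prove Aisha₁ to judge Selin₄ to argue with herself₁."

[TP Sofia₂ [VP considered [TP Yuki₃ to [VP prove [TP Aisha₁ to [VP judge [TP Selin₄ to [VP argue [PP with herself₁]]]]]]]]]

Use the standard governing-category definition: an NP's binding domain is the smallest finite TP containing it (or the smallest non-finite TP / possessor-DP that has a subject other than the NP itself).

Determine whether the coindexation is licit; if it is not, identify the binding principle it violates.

The two coindexed NPs are *Aisha₁* and *herself₁*.
*herself₁* is an anaphor. Principle A requires it to be bound within its binding domain — the embedded TP, whose subject is Selin₄.
Within that domain it is c-commanded by *Selin₄*, which does not share its index.
*Aisha₁* does c-command the anaphor, but from outside its binding domain.
The anaphor is unbound in its domain → Principle A violation.

Principle A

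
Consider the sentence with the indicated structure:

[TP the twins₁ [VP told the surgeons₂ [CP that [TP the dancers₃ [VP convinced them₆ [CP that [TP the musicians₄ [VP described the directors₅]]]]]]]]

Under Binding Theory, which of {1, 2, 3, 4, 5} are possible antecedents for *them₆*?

{1, 2}

*them* is a pronoun, so Principle B applies: it must be free in its binding domain.
Binding domain of *them₆*: the embedded TP, whose subject is the dancers₃.
*the twins₁* c-commands the pronoun but from outside its binding domain, and is not c-commanded by it → coindexation permitted.
*the surgeons₂* c-commands the pronoun but from outside its binding domain, and is not c-commanded by it → coindexation permitted.
*the dancers₃* c-commands the pronoun within its binding domain → coindexation would violate Principle B.
*the musicians₄*: the pronoun c-commands this R-expression → coindexation would violate Principle C on *the musicians₄*.
*the directors₅*: the pronoun c-commands this R-expression → coindexation would violate Principle C on *the directors₅*.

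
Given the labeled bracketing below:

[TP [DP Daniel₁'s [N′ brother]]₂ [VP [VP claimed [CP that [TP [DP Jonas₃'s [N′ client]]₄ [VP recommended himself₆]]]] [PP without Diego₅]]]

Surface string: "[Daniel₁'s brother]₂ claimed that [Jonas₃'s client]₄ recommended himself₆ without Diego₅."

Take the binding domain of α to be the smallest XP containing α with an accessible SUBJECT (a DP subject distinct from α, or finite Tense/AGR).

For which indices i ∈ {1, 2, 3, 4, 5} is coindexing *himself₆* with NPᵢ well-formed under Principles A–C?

{4}

*himself* is an anaphor, so Principle A applies: it must be bound in its binding domain.
Binding domain of *himself₆*: the embedded TP, whose subject is [Jonas₃'s client]₄.
*Daniel₁* does not c-command the anaphor → cannot bind it.
*[Daniel₁'s brother]₂* c-commands the anaphor but is outside its binding domain → cannot satisfy Principle A.
*Jonas₃* does not c-command the anaphor → cannot bind it.
*[Jonas₃'s client]₄* c-commands the anaphor within its binding domain → licit binder.
*Diego₅* does not c-command the anaphor → cannot bind it.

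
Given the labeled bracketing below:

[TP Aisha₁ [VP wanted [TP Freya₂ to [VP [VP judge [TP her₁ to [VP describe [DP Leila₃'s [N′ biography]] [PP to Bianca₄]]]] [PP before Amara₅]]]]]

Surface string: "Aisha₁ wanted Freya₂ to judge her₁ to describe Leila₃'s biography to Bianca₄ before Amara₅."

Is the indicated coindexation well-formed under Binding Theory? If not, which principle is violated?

grammatical

The two coindexed NPs are *Aisha₁* and *her₁*.
*her₁* is a pronoun; its binding domain is the embedded TP, whose subject is Freya₂. Within that domain it is c-commanded only by *Freya₂*, which carries a different index — the pronoun is free locally, so Principle B holds.
*Aisha₁* is an R-expression; *her₁* does not c-command it, and no other NP shares its index, so Principle C is satisfied.
All principles are respected.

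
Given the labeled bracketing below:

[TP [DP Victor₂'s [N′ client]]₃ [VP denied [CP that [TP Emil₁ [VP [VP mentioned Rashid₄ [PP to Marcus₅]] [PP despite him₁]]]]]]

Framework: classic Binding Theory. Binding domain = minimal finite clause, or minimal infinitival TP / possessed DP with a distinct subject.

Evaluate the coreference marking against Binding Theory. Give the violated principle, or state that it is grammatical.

The two coindexed NPs are *Emil₁* and *him₁*.
*him₁* is a pronoun. Its binding domain is the embedded TP, whose subject is Emil₁.
*Emil₁* c-commands it within that domain and carries the same index.
The pronoun is locally bound → Principle B violation.

Principle B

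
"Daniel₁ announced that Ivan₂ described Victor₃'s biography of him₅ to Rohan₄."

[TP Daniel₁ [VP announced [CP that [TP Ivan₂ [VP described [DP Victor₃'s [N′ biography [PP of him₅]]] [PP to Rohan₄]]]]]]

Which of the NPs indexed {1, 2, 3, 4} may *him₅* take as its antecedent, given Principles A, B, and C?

{1, 2, 4}

*him* is a pronoun, so Principle B applies: it must be free in its binding domain.
Binding domain of *him₅*: the possessed DP, whose subject is Victor₃.
*Daniel₁* c-commands the pronoun but from outside its binding domain, and is not c-commanded by it → coindexation permitted.
*Ivan₂* c-commands the pronoun but from outside its binding domain, and is not c-commanded by it → coindexation permitted.
*Victor₃* c-commands the pronoun within its binding domain → coindexation would violate Principle B.
*Rohan₄* and the pronoun do not c-command one another → neither Principle B nor Principle C is at stake; coindexation permitted.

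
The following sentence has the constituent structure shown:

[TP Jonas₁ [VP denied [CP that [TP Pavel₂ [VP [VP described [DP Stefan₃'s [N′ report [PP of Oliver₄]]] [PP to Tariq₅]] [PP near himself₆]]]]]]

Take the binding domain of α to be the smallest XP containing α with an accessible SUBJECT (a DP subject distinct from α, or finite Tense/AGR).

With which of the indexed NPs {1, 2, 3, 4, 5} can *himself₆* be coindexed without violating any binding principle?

*himself* is an anaphor, so Principle A applies: it must be bound in its binding domain.
Binding domain of *himself₆*: the embedded TP, whose subject is Pavel₂.
*Jonas₁* c-commands the anaphor but is outside its binding domain → cannot satisfy Principle A.
*Pavel₂* c-commands the anaphor within its binding domain → licit binder.
*Stefan₃* does not c-command the anaphor → cannot bind it.
*Oliver₄* does not c-command the anaphor → cannot bind it.
*Tariq₅* does not c-command the anaphor → cannot bind it.

{2}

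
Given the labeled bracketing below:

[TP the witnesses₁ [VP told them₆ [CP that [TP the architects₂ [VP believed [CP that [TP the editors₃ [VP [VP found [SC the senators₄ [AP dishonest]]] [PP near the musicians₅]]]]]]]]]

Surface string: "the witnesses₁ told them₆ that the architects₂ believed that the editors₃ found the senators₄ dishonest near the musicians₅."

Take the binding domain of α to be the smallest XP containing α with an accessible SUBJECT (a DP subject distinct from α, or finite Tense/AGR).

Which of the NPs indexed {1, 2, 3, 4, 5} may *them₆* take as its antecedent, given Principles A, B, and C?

*them* is a pronoun, so Principle B applies: it must be free in its binding domain.
Binding domain of *them₆*: the matrix TP, whose subject is the witnesses₁.
*the witnesses₁* c-commands the pronoun within its binding domain → coindexation would violate Principle B.
*the architects₂*: the pronoun c-commands this R-expression → coindexation would violate Principle C on *the architects₂*.
*the editors₃*: the pronoun c-commands this R-expression → coindexation would violate Principle C on *the editors₃*.
*the senators₄*: the pronoun c-commands this R-expression → coindexation would violate Principle C on *the senators₄*.
*the musicians₅*: the pronoun c-commands this R-expression → coindexation would violate Principle C on *the musicians₅*.

none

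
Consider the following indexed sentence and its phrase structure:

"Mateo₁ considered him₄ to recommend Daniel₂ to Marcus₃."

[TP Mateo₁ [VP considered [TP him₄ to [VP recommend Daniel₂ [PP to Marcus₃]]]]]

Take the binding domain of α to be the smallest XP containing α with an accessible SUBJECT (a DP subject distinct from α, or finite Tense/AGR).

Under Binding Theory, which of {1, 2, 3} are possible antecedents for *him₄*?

*him* is a pronoun, so Principle B applies: it must be free in its binding domain.
Binding domain of *him₄*: the matrix TP, whose subject is Mateo₁.
*Mateo₁* c-commands the pronoun within its binding domain → coindexation would violate Principle B.
*Daniel₂*: the pronoun c-commands this R-expression → coindexation would violate Principle C on *Daniel₂*.
*Marcus₃*: the pronoun c-commands this R-expression → coindexation would violate Principle C on *Marcus₃*.

none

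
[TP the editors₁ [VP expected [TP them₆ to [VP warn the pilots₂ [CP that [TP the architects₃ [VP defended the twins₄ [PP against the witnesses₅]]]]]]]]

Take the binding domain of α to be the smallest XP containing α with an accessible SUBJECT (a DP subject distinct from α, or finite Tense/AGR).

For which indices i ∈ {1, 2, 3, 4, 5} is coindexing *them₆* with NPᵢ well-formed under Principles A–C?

*them* is a pronoun, so Principle B applies: it must be free in its binding domain.
Binding domain of *them₆*: the matrix TP, whose subject is the editors₁.
*the editors₁* c-commands the pronoun within its binding domain → coindexation would violate Principle B.
*the pilots₂*: the pronoun c-commands this R-expression → coindexation would violate Principle C on *the pilots₂*.
*the architects₃*: the pronoun c-commands this R-expression → coindexation would violate Principle C on *the architects₃*.
*the twins₄*: the pronoun c-commands this R-expression → coindexation would violate Principle C on *the twins₄*.
*the witnesses₅*: the pronoun c-commands this R-expression → coindexation would violate Principle C on *the witnesses₅*.

none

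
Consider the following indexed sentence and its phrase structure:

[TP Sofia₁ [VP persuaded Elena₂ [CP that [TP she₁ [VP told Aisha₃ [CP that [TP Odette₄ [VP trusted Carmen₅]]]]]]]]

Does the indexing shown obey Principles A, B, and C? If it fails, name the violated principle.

The two coindexed NPs are *Sofia₁* and *she₁*.
*she₁* is a pronoun; nothing c-commands it within its binding domain (the embedded TP.), so Principle B holds trivially.
*Sofia₁* is an R-expression; *she₁* does not c-command it, and no other NP shares its index, so Principle C is satisfied.
All principles are respected.

grammatical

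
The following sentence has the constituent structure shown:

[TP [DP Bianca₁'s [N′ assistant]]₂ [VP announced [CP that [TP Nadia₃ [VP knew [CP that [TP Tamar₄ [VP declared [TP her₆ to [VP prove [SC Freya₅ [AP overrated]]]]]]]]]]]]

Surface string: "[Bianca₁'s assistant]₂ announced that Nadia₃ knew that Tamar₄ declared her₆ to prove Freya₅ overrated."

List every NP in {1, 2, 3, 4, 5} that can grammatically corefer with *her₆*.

*her* is a pronoun, so Principle B applies: it must be free in its binding domain.
Binding domain of *her₆*: the embedded TP, whose subject is Tamar₄.
*Bianca₁* and the pronoun do not c-command one another → neither Principle B nor Principle C is at stake; coindexation permitted.
*[Bianca₁'s assistant]₂* c-commands the pronoun but from outside its binding domain, and is not c-commanded by it → coindexation permitted.
*Nadia₃* c-commands the pronoun but from outside its binding domain, and is not c-commanded by it → coindexation permitted.
*Tamar₄* c-commands the pronoun within its binding domain → coindexation would violate Principle B.
*Freya₅*: the pronoun c-commands this R-expression → coindexation would violate Principle C on *Freya₅*.

{1, 2, 3}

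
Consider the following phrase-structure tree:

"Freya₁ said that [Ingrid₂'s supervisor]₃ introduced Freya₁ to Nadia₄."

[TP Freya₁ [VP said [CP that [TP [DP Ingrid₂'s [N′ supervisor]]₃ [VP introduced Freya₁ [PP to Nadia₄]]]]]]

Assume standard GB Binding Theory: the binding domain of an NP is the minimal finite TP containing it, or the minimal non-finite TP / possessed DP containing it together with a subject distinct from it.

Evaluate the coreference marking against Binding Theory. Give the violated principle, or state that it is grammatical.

The two coindexed NPs are *Freya₁* (the higher occurrence) and *Freya₁* (the lower occurrence).
*Freya₁* (the lower occurrence) is an R-expression. Principle C requires it to be free everywhere.
*Freya₁* (the higher occurrence) c-commands it and carries the same index.
The R-expression is bound → Principle C violation.

Principle C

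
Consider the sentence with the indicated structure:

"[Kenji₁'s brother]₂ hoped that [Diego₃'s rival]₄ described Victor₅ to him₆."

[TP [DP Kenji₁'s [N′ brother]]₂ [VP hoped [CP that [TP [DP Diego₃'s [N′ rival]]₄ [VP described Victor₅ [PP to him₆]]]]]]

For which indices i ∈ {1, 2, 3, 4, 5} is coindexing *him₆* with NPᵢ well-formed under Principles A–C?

{1, 2, 3}

*him* is a pronoun, so Principle B applies: it must be free in its binding domain.
Binding domain of *him₆*: the embedded TP, whose subject is [Diego₃'s rival]₄.
*Kenji₁* and the pronoun do not c-command one another → neither Principle B nor Principle C is at stake; coindexation permitted.
*[Kenji₁'s brother]₂* c-commands the pronoun but from outside its binding domain, and is not c-commanded by it → coindexation permitted.
*Diego₃* and the pronoun do not c-command one another → neither Principle B nor Principle C is at stake; coindexation permitted.
*[Diego₃'s rival]₄* c-commands the pronoun within its binding domain → coindexation would violate Principle B.
*Victor₅* c-commands the pronoun within its binding domain → coindexation would violate Principle B.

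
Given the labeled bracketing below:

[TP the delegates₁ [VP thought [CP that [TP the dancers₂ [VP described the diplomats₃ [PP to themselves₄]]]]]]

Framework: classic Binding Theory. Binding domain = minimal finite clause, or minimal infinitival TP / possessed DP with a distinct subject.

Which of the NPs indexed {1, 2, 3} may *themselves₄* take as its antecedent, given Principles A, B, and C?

*themselves* is an anaphor, so Principle A applies: it must be bound in its binding domain.
Binding domain of *themselves₄*: the embedded TP, whose subject is the dancers₂.
*the delegates₁* c-commands the anaphor but is outside its binding domain → cannot satisfy Principle A.
*the dancers₂* c-commands the anaphor within its binding domain → licit binder.
*the diplomats₃* c-commands the anaphor within its binding domain → licit binder.

{2, 3}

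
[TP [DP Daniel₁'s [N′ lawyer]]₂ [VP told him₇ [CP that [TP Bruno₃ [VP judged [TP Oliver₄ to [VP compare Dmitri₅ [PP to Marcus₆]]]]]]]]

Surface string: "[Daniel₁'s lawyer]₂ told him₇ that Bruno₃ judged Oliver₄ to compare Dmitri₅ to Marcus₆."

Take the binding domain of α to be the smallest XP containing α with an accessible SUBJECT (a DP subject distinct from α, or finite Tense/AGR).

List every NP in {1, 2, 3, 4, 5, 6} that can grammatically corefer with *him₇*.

{1}

*him* is a pronoun, so Principle B applies: it must be free in its binding domain.
Binding domain of *him₇*: the matrix TP, whose subject is [Daniel₁'s lawyer]₂.
*Daniel₁* and the pronoun do not c-command one another → neither Principle B nor Principle C is at stake; coindexation permitted.
*[Daniel₁'s lawyer]₂* c-commands the pronoun within its binding domain → coindexation would violate Principle B.
*Bruno₃*: the pronoun c-commands this R-expression → coindexation would violate Principle C on *Bruno₃*.
*Oliver₄*: the pronoun c-commands this R-expression → coindexation would violate Principle C on *Oliver₄*.
*Dmitri₅*: the pronoun c-commands this R-expression → coindexation would violate Principle C on *Dmitri₅*.
*Marcus₆*: the pronoun c-commands this R-expression → coindexation would violate Principle C on *Marcus₆*.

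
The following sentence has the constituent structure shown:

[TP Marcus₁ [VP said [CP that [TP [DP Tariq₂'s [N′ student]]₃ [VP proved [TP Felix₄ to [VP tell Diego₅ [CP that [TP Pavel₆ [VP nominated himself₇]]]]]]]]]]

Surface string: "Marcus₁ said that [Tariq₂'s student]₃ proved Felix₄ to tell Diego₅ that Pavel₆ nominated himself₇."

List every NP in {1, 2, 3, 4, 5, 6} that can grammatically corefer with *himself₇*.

*himself* is an anaphor, so Principle A applies: it must be bound in its binding domain.
Binding domain of *himself₇*: the embedded TP, whose subject is Pavel₆.
*Marcus₁* c-commands the anaphor but is outside its binding domain → cannot satisfy Principle A.
*Tariq₂* does not c-command the anaphor → cannot bind it.
*[Tariq₂'s student]₃* c-commands the anaphor but is outside its binding domain → cannot satisfy Principle A.
*Felix₄* c-commands the anaphor but is outside its binding domain → cannot satisfy Principle A.
*Diego₅* c-commands the anaphor but is outside its binding domain → cannot satisfy Principle A.
*Pavel₆* c-commands the anaphor within its binding domain → licit binder.

{6}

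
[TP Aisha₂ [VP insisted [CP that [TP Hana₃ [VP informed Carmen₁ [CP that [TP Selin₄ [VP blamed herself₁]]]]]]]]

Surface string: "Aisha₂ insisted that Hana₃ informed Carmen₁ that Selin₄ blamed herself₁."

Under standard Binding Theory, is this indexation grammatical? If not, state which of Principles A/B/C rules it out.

Principle A

The two coindexed NPs are *Carmen₁* and *herself₁*.
*herself₁* is an anaphor. Principle A requires it to be bound within its binding domain — the embedded TP, whose subject is Selin₄.
Within that domain it is c-commanded by *Selin₄*, which does not share its index.
*Carmen₁* does c-command the anaphor, but from outside its binding domain.
The anaphor is unbound in its domain → Principle A violation.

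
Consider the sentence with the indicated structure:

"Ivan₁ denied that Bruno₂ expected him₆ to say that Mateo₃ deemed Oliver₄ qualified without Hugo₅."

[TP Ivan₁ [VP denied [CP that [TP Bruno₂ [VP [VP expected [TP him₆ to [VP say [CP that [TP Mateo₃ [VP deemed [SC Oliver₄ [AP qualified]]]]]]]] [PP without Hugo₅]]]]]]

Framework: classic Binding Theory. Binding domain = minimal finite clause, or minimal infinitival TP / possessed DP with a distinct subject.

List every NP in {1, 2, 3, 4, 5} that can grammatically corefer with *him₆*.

{1, 5}

*him* is a pronoun, so Principle B applies: it must be free in its binding domain.
Binding domain of *him₆*: the embedded TP, whose subject is Bruno₂.
*Ivan₁* c-commands the pronoun but from outside its binding domain, and is not c-commanded by it → coindexation permitted.
*Bruno₂* c-commands the pronoun within its binding domain → coindexation would violate Principle B.
*Mateo₃*: the pronoun c-commands this R-expression → coindexation would violate Principle C on *Mateo₃*.
*Oliver₄*: the pronoun c-commands this R-expression → coindexation would violate Principle C on *Oliver₄*.
*Hugo₅* and the pronoun do not c-command one another → neither Principle B nor Principle C is at stake; coindexation permitted.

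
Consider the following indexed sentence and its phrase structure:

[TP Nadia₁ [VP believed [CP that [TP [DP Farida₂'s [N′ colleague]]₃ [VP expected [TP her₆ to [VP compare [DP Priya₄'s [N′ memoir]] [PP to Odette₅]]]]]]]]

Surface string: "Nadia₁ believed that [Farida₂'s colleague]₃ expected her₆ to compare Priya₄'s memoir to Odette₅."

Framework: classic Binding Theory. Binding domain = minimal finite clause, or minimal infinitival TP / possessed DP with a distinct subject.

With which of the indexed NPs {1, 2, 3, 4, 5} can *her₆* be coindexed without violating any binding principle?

*her* is a pronoun, so Principle B applies: it must be free in its binding domain.
Binding domain of *her₆*: the embedded TP, whose subject is [Farida₂'s colleague]₃.
*Nadia₁* c-commands the pronoun but from outside its binding domain, and is not c-commanded by it → coindexation permitted.
*Farida₂* and the pronoun do not c-command one another → neither Principle B nor Principle C is at stake; coindexation permitted.
*[Farida₂'s colleague]₃* c-commands the pronoun within its binding domain → coindexation would violate Principle B.
*Priya₄*: the pronoun c-commands this R-expression → coindexation would violate Principle C on *Priya₄*.
*Odette₅*: the pronoun c-commands this R-expression → coindexation would violate Principle C on *Odette₅*.

{1, 2}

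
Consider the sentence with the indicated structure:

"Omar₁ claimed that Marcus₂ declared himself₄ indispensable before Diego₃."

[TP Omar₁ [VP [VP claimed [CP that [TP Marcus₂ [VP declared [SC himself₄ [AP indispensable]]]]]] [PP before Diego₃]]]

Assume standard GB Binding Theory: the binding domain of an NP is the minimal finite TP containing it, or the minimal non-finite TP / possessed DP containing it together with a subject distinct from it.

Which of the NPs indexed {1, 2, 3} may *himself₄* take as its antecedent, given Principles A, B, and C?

{2}

*himself* is an anaphor, so Principle A applies: it must be bound in its binding domain.
Binding domain of *himself₄*: the embedded TP, whose subject is Marcus₂.
*Omar₁* c-commands the anaphor but is outside its binding domain → cannot satisfy Principle A.
*Marcus₂* c-commands the anaphor within its binding domain → licit binder.
*Diego₃* does not c-command the anaphor → cannot bind it.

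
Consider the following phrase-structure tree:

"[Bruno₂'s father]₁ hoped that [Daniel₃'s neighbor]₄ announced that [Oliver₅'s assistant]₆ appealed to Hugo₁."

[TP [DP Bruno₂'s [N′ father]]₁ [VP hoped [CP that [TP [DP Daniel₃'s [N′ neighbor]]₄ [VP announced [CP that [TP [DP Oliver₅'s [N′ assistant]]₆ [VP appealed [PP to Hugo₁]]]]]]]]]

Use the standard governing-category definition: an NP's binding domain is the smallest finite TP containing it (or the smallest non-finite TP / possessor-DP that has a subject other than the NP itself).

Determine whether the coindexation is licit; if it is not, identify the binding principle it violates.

Principle C

The two coindexed NPs are *[Bruno₂'s father]₁* and *Hugo₁*.
*Hugo₁* is an R-expression. Principle C requires it to be free everywhere.
*[Bruno₂'s father]₁* c-commands it and carries the same index.
The R-expression is bound → Principle C violation.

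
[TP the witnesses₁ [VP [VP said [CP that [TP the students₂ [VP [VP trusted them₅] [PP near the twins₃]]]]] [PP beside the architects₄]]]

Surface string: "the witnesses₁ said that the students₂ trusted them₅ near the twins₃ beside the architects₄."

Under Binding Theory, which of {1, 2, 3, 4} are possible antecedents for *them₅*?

*them* is a pronoun, so Principle B applies: it must be free in its binding domain.
Binding domain of *them₅*: the embedded TP, whose subject is the students₂.
*the witnesses₁* c-commands the pronoun but from outside its binding domain, and is not c-commanded by it → coindexation permitted.
*the students₂* c-commands the pronoun within its binding domain → coindexation would violate Principle B.
*the twins₃* and the pronoun do not c-command one another → neither Principle B nor Principle C is at stake; coindexation permitted.
*the architects₄* and the pronoun do not c-command one another → neither Principle B nor Principle C is at stake; coindexation permitted.

{1, 3, 4}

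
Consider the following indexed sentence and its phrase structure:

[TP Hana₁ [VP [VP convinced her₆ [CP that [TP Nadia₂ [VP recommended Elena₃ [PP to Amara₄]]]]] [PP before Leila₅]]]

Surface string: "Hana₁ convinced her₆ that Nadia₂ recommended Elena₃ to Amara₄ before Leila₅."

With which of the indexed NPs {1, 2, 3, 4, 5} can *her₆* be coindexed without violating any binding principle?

{5}

*her* is a pronoun, so Principle B applies: it must be free in its binding domain.
Binding domain of *her₆*: the matrix TP, whose subject is Hana₁.
*Hana₁* c-commands the pronoun within its binding domain → coindexation would violate Principle B.
*Nadia₂*: the pronoun c-commands this R-expression → coindexation would violate Principle C on *Nadia₂*.
*Elena₃*: the pronoun c-commands this R-expression → coindexation would violate Principle C on *Elena₃*.
*Amara₄*: the pronoun c-commands this R-expression → coindexation would violate Principle C on *Amara₄*.
*Leila₅* and the pronoun do not c-command one another → neither Principle B nor Principle C is at stake; coindexation permitted.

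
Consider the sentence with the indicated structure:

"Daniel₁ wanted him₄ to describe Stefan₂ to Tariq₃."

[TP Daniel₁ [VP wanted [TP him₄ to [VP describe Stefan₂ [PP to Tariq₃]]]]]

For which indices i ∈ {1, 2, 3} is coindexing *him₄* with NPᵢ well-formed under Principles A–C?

*him* is a pronoun, so Principle B applies: it must be free in its binding domain.
Binding domain of *him₄*: the matrix TP, whose subject is Daniel₁.
*Daniel₁* c-commands the pronoun within its binding domain → coindexation would violate Principle B.
*Stefan₂*: the pronoun c-commands this R-expression → coindexation would violate Principle C on *Stefan₂*.
*Tariq₃*: the pronoun c-commands this R-expression → coindexation would violate Principle C on *Tariq₃*.

none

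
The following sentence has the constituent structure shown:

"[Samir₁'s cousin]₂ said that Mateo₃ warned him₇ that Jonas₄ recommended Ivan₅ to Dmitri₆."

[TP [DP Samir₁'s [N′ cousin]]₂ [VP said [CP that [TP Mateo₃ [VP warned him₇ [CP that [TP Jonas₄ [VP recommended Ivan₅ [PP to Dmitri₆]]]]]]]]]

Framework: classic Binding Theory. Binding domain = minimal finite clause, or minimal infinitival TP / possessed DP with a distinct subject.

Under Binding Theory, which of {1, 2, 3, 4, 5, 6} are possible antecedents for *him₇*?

*him* is a pronoun, so Principle B applies: it must be free in its binding domain.
Binding domain of *him₇*: the embedded TP, whose subject is Mateo₃.
*Samir₁* and the pronoun do not c-command one another → neither Principle B nor Principle C is at stake; coindexation permitted.
*[Samir₁'s cousin]₂* c-commands the pronoun but from outside its binding domain, and is not c-commanded by it → coindexation permitted.
*Mateo₃* c-commands the pronoun within its binding domain → coindexation would violate Principle B.
*Jonas₄*: the pronoun c-commands this R-expression → coindexation would violate Principle C on *Jonas₄*.
*Ivan₅*: the pronoun c-commands this R-expression → coindexation would violate Principle C on *Ivan₅*.
*Dmitri₆*: the pronoun c-commands this R-expression → coindexation would violate Principle C on *Dmitri₆*.

{1, 2}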